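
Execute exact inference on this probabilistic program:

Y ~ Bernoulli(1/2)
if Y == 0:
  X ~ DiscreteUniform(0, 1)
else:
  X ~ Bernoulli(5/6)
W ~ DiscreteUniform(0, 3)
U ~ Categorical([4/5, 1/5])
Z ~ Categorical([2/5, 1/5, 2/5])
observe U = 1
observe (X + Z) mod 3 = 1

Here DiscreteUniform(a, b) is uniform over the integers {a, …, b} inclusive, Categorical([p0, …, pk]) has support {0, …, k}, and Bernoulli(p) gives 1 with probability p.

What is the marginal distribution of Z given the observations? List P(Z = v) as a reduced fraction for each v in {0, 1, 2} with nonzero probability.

P(Z=0) = 4/5, P(Z=1) = 1/5

Enumerate traces; 16 have nonzero weight after conditioning:
  (Y=0, X=0, W=0, U=1, Z=1) weight 1/400
  (Y=0, X=0, W=1, U=1, Z=1) weight 1/400
  (Y=0, X=0, W=2, U=1, Z=1) weight 1/400
  (Y=0, X=0, W=3, U=1, Z=1) weight 1/400
  (Y=0, X=1, W=0, U=1, Z=0) weight 1/200
  (Y=0, X=1, W=1, U=1, Z=0) weight 1/200
  (Y=0, X=1, W=2, U=1, Z=0) weight 1/200
  (Y=0, X=1, W=3, U=1, Z=0) weight 1/200
  … 8 more
Group by Z:
  weight(Z=0) = 4/75
  weight(Z=1) = 1/75
Total weight = 4/75 + 1/75 = 1/15
P(Z=0 | obs) = 4/75 / 1/15 = 4/5
P(Z=1 | obs) = 1/75 / 1/15 = 1/5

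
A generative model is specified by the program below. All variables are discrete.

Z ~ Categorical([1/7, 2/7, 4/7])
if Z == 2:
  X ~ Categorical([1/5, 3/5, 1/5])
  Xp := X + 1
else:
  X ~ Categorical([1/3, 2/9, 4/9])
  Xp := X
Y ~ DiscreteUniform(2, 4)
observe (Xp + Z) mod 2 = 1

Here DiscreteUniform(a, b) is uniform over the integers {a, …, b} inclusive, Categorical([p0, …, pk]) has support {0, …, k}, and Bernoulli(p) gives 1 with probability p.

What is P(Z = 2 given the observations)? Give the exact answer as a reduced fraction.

Enumerate traces; 15 have nonzero weight after conditioning:
  (Z=0, X=1, Y=2) weight 2/189
  (Z=0, X=1, Y=3) weight 2/189
  (Z=0, X=1, Y=4) weight 2/189
  (Z=1, X=0, Y=2) weight 2/63
  (Z=1, X=0, Y=3) weight 2/63
  (Z=1, X=0, Y=4) weight 2/63
  (Z=1, X=2, Y=2) weight 8/189
  (Z=1, X=2, Y=3) weight 8/189
  (Z=2, X=0, Y=2) weight 4/105
  … 6 more
Group by Z:
  weight(Z=0) = 2/63
  weight(Z=1) = 2/9
  weight(Z=2) = 8/35
Total weight = 2/63 + 2/9 + 8/35 = 152/315
P(Z=0 | obs) = 2/63 / 152/315 = 5/76
P(Z=1 | obs) = 2/9 / 152/315 = 35/76
P(Z=2 | obs) = 8/35 / 152/315 = 9/19

P(Z = 2 | obs) = 9/19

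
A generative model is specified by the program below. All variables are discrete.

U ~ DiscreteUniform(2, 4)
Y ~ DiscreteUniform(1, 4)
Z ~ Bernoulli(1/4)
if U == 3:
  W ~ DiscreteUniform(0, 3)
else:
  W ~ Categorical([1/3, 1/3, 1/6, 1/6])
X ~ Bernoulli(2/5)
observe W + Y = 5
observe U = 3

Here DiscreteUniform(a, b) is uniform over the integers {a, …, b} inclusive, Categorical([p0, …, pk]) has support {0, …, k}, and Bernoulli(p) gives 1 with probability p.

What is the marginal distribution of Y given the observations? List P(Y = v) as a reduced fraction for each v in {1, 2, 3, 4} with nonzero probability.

P(Y=2) = 1/3, P(Y=3) = 1/3, P(Y=4) = 1/3

Enumerate traces; 12 have nonzero weight after conditioning:
  (U=3, Y=2, Z=0, W=3, X=0) weight 3/320
  (U=3, Y=2, Z=0, W=3, X=1) weight 1/160
  (U=3, Y=2, Z=1, W=3, X=0) weight 1/320
  (U=3, Y=2, Z=1, W=3, X=1) weight 1/480
  (U=3, Y=3, Z=0, W=2, X=0) weight 3/320
  (U=3, Y=3, Z=0, W=2, X=1) weight 1/160
  (U=3, Y=3, Z=1, W=2, X=0) weight 1/320
  (U=3, Y=3, Z=1, W=2, X=1) weight 1/480
  (U=3, Y=4, Z=0, W=1, X=0) weight 3/320
  … 3 more
Group by Y:
  weight(Y=2) = 1/48
  weight(Y=3) = 1/48
  weight(Y=4) = 1/48
Total weight = 1/48 + 1/48 + 1/48 = 1/16
P(Y=2 | obs) = 1/48 / 1/16 = 1/3
P(Y=3 | obs) = 1/48 / 1/16 = 1/3
P(Y=4 | obs) = 1/48 / 1/16 = 1/3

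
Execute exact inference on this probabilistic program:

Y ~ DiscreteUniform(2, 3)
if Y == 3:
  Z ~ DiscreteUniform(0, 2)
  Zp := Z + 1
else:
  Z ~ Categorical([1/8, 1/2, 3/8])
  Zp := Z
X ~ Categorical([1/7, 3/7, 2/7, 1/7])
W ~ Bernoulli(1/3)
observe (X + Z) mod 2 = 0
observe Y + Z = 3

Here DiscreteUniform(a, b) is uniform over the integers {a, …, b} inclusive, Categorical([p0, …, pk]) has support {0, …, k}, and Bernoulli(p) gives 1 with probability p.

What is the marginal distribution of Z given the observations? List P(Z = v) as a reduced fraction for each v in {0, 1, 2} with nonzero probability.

Enumerate traces; 8 have nonzero weight after conditioning:
  (Y=2, Z=1, X=1, W=0) weight 1/14
  (Y=2, Z=1, X=1, W=1) weight 1/28
  (Y=2, Z=1, X=3, W=0) weight 1/42
  (Y=2, Z=1, X=3, W=1) weight 1/84
  (Y=3, Z=0, X=0, W=0) weight 1/63
  (Y=3, Z=0, X=0, W=1) weight 1/126
  (Y=3, Z=0, X=2, W=0) weight 2/63
  (Y=3, Z=0, X=2, W=1) weight 1/63
Group by Z:
  weight(Z=0) = 1/14
  weight(Z=1) = 1/7
Total weight = 1/14 + 1/7 = 3/14
P(Z=0 | obs) = 1/14 / 3/14 = 1/3
P(Z=1 | obs) = 1/7 / 3/14 = 2/3

P(Z=0) = 1/3, P(Z=1) = 2/3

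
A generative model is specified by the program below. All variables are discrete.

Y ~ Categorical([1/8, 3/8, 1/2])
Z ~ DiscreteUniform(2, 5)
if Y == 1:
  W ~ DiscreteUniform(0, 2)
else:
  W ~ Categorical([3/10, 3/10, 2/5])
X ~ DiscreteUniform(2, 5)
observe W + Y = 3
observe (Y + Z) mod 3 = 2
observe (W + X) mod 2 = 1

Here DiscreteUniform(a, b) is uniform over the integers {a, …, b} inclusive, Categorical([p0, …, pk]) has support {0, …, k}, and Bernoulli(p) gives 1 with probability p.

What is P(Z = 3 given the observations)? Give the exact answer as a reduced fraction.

Enumerate traces; 4 have nonzero weight after conditioning:
  (Y=1, Z=4, W=2, X=3) weight 1/128
  (Y=1, Z=4, W=2, X=5) weight 1/128
  (Y=2, Z=3, W=1, X=2) weight 3/320
  (Y=2, Z=3, W=1, X=4) weight 3/320
Group by Z:
  weight(Z=3) = 3/160
  weight(Z=4) = 1/64
Total weight = 3/160 + 1/64 = 11/320
P(Z=3 | obs) = 3/160 / 11/320 = 6/11
P(Z=4 | obs) = 1/64 / 11/320 = 5/11

P(Z = 3 | obs) = 6/11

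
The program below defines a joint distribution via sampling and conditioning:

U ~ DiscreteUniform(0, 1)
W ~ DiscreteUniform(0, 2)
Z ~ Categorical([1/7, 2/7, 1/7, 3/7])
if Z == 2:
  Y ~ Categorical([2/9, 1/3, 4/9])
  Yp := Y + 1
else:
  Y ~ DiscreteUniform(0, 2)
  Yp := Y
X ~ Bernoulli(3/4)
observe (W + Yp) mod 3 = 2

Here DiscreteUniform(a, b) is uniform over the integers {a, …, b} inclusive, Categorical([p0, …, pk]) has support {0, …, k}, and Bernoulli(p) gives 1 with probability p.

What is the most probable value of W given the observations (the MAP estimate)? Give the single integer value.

Enumerate traces; 48 have nonzero weight after conditioning:
  (U=0, W=0, Z=0, Y=2, X=0) weight 1/504
  (U=0, W=0, Z=0, Y=2, X=1) weight 1/168
  (U=0, W=0, Z=1, Y=2, X=0) weight 1/252
  (U=0, W=0, Z=1, Y=2, X=1) weight 1/84
  (U=0, W=0, Z=2, Y=1, X=0) weight 1/504
  (U=0, W=0, Z=2, Y=1, X=1) weight 1/168
  (U=0, W=0, Z=3, Y=2, X=0) weight 1/168
  (U=0, W=0, Z=3, Y=2, X=1) weight 1/56
  (U=0, W=1, Z=0, Y=1, X=0) weight 1/504
  (U=0, W=2, Z=0, Y=0, X=0) weight 1/504
  … 38 more
Group by W:
  weight(W=0) = 1/9
  weight(W=1) = 20/189
  weight(W=2) = 22/189
Total weight = 1/9 + 20/189 + 22/189 = 1/3
P(W=0 | obs) = 1/9 / 1/3 = 1/3
P(W=1 | obs) = 20/189 / 1/3 = 20/63
P(W=2 | obs) = 22/189 / 1/3 = 22/63
argmax = 2

argmax_v P(W = v | obs) = 2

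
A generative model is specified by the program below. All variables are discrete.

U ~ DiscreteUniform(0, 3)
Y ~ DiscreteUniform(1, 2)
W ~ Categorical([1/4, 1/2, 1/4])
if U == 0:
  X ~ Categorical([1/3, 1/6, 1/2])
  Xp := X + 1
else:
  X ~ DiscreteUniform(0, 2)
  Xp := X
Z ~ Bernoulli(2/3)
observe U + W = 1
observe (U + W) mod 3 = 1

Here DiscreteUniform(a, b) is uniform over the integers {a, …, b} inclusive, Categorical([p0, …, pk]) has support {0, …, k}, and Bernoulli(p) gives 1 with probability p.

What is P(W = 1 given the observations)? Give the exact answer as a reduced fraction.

P(W = 1 | obs) = 2/3

Enumerate traces; 24 have nonzero weight after conditioning:
  (U=0, Y=1, W=1, X=0, Z=0) weight 1/144
  (U=0, Y=1, W=1, X=0, Z=1) weight 1/72
  (U=0, Y=1, W=1, X=1, Z=0) weight 1/288
  (U=0, Y=1, W=1, X=1, Z=1) weight 1/144
  (U=0, Y=1, W=1, X=2, Z=0) weight 1/96
  (U=0, Y=1, W=1, X=2, Z=1) weight 1/48
  (U=0, Y=2, W=1, X=0, Z=0) weight 1/144
  (U=0, Y=2, W=1, X=0, Z=1) weight 1/72
  (U=1, Y=1, W=0, X=0, Z=0) weight 1/288
  … 15 more
Group by W:
  weight(W=0) = 1/16
  weight(W=1) = 1/8
Total weight = 1/16 + 1/8 = 3/16
P(W=0 | obs) = 1/16 / 3/16 = 1/3
P(W=1 | obs) = 1/8 / 3/16 = 2/3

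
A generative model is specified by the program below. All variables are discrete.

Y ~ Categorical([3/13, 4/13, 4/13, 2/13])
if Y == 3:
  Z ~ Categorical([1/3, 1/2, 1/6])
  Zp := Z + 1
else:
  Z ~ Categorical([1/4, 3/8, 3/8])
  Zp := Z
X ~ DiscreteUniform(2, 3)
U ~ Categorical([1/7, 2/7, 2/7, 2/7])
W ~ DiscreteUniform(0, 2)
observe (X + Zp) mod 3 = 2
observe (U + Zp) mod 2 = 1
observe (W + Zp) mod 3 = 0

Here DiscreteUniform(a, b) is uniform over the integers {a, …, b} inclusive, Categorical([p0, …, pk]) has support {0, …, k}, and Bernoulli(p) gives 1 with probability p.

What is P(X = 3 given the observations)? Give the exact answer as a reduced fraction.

Enumerate traces; 16 have nonzero weight after conditioning:
  (Y=0, Z=0, X=2, U=1, W=0) weight 1/364
  (Y=0, Z=0, X=2, U=3, W=0) weight 1/364
  (Y=0, Z=2, X=3, U=1, W=1) weight 3/728
  (Y=0, Z=2, X=3, U=3, W=1) weight 3/728
  (Y=1, Z=0, X=2, U=1, W=0) weight 1/273
  (Y=1, Z=0, X=2, U=3, W=0) weight 1/273
  (Y=1, Z=2, X=3, U=1, W=1) weight 1/182
  (Y=1, Z=2, X=3, U=3, W=1) weight 1/182
  … 8 more
Group by X:
  weight(X=2) = 2/91
  weight(X=3) = 41/1092
Total weight = 2/91 + 41/1092 = 5/84
P(X=2 | obs) = 2/91 / 5/84 = 24/65
P(X=3 | obs) = 41/1092 / 5/84 = 41/65

P(X = 3 | obs) = 41/65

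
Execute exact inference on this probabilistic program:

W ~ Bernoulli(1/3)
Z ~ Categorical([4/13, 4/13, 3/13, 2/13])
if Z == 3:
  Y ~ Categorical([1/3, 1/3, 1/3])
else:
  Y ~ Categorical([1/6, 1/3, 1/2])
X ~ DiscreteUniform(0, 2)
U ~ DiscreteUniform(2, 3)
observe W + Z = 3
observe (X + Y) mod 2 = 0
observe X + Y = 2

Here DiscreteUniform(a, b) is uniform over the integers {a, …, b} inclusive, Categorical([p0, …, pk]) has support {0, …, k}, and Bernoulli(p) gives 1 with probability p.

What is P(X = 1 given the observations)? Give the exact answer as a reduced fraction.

Enumerate traces; 12 have nonzero weight after conditioning:
  (W=0, Z=3, Y=0, X=2, U=2) weight 2/351
  (W=0, Z=3, Y=0, X=2, U=3) weight 2/351
  (W=0, Z=3, Y=1, X=1, U=2) weight 2/351
  (W=0, Z=3, Y=1, X=1, U=3) weight 2/351
  (W=0, Z=3, Y=2, X=0, U=2) weight 2/351
  (W=0, Z=3, Y=2, X=0, U=3) weight 2/351
  (W=1, Z=2, Y=0, X=2, U=2) weight 1/468
  (W=1, Z=2, Y=0, X=2, U=3) weight 1/468
  … 4 more
Group by X:
  weight(X=0) = 17/702
  weight(X=1) = 7/351
  weight(X=2) = 11/702
Total weight = 17/702 + 7/351 + 11/702 = 7/117
P(X=0 | obs) = 17/702 / 7/117 = 17/42
P(X=1 | obs) = 7/351 / 7/117 = 1/3
P(X=2 | obs) = 11/702 / 7/117 = 11/42

P(X = 1 | obs) = 1/3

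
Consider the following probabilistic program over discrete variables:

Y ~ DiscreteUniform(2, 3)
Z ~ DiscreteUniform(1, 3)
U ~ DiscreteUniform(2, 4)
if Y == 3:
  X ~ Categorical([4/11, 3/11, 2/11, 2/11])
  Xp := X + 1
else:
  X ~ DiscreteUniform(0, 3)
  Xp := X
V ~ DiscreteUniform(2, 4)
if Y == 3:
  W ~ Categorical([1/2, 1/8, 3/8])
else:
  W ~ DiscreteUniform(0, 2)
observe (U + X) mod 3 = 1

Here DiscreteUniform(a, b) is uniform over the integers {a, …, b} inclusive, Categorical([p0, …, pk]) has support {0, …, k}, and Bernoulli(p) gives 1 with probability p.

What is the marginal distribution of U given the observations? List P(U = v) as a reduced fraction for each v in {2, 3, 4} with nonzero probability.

P(U=2) = 19/88, P(U=3) = 23/88, P(U=4) = 23/44

Enumerate traces; 216 have nonzero weight after conditioning:
  (Y=2, Z=1, U=2, X=2, V=2, W=0) weight 1/648
  (Y=2, Z=1, U=2, X=2, V=2, W=1) weight 1/648
  (Y=2, Z=1, U=2, X=2, V=2, W=2) weight 1/648
  (Y=2, Z=1, U=2, X=2, V=3, W=0) weight 1/648
  (Y=2, Z=1, U=2, X=2, V=3, W=1) weight 1/648
  (Y=2, Z=1, U=2, X=2, V=3, W=2) weight 1/648
  (Y=2, Z=1, U=2, X=2, V=4, W=0) weight 1/648
  (Y=2, Z=1, U=2, X=2, V=4, W=1) weight 1/648
  (Y=2, Z=1, U=3, X=1, V=2, W=0) weight 1/648
  (Y=2, Z=1, U=4, X=0, V=2, W=0) weight 1/648
  … 206 more
Group by U:
  weight(U=2) = 19/264
  weight(U=3) = 23/264
  weight(U=4) = 23/132
Total weight = 19/264 + 23/264 + 23/132 = 1/3
P(U=2 | obs) = 19/264 / 1/3 = 19/88
P(U=3 | obs) = 23/264 / 1/3 = 23/88
P(U=4 | obs) = 23/132 / 1/3 = 23/44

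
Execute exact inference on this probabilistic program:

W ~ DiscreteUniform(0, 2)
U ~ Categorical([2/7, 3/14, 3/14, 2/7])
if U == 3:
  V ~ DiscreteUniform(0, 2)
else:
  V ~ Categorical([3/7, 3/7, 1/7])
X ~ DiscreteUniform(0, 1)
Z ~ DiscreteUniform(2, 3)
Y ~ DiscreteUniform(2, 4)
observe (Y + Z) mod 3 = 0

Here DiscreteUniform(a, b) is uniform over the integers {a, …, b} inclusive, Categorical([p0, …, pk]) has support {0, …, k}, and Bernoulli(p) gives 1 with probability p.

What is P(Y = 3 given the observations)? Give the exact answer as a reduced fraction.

Enumerate traces; 144 have nonzero weight after conditioning:
  (W=0, U=0, V=0, X=0, Z=2, Y=4) weight 1/294
  (W=0, U=0, V=0, X=0, Z=3, Y=3) weight 1/294
  (W=0, U=0, V=0, X=1, Z=2, Y=4) weight 1/294
  (W=0, U=0, V=0, X=1, Z=3, Y=3) weight 1/294
  (W=0, U=0, V=1, X=0, Z=2, Y=4) weight 1/294
  (W=0, U=0, V=1, X=0, Z=3, Y=3) weight 1/294
  (W=0, U=0, V=1, X=1, Z=2, Y=4) weight 1/294
  (W=0, U=0, V=1, X=1, Z=3, Y=3) weight 1/294
  … 136 more
Group by Y:
  weight(Y=3) = 1/6
  weight(Y=4) = 1/6
Total weight = 1/6 + 1/6 = 1/3
P(Y=3 | obs) = 1/6 / 1/3 = 1/2
P(Y=4 | obs) = 1/6 / 1/3 = 1/2

P(Y = 3 | obs) = 1/2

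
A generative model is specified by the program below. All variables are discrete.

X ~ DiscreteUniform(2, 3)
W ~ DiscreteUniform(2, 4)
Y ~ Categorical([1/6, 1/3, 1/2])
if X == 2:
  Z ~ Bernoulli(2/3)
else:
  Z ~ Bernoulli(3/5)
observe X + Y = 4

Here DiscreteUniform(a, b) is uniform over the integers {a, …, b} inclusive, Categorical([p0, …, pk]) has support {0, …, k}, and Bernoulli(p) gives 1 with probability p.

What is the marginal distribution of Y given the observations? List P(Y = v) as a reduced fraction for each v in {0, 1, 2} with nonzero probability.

P(Y=1) = 2/5, P(Y=2) = 3/5

Enumerate traces; 12 have nonzero weight after conditioning:
  (X=2, W=2, Y=2, Z=0) weight 1/36
  (X=2, W=2, Y=2, Z=1) weight 1/18
  (X=2, W=3, Y=2, Z=0) weight 1/36
  (X=2, W=3, Y=2, Z=1) weight 1/18
  (X=2, W=4, Y=2, Z=0) weight 1/36
  (X=2, W=4, Y=2, Z=1) weight 1/18
  (X=3, W=2, Y=1, Z=0) weight 1/45
  (X=3, W=2, Y=1, Z=1) weight 1/30
  … 4 more
Group by Y:
  weight(Y=1) = 1/6
  weight(Y=2) = 1/4
Total weight = 1/6 + 1/4 = 5/12
P(Y=1 | obs) = 1/6 / 5/12 = 2/5
P(Y=2 | obs) = 1/4 / 5/12 = 3/5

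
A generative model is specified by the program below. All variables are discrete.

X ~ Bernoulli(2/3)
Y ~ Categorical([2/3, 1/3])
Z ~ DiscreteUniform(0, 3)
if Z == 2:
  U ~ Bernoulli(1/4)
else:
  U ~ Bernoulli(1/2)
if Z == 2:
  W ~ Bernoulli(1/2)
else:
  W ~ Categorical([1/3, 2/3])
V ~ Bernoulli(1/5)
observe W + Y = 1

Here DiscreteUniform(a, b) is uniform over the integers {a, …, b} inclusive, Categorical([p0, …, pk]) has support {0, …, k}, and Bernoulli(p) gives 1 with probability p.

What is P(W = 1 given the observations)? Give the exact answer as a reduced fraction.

Enumerate traces; 64 have nonzero weight after conditioning:
  (X=0, Y=0, Z=0, U=0, W=1, V=0) weight 2/135
  (X=0, Y=0, Z=0, U=0, W=1, V=1) weight 1/270
  (X=0, Y=0, Z=0, U=1, W=1, V=0) weight 2/135
  (X=0, Y=0, Z=0, U=1, W=1, V=1) weight 1/270
  (X=0, Y=0, Z=1, U=0, W=1, V=0) weight 2/135
  (X=0, Y=0, Z=1, U=0, W=1, V=1) weight 1/270
  (X=0, Y=0, Z=1, U=1, W=1, V=0) weight 2/135
  (X=0, Y=0, Z=1, U=1, W=1, V=1) weight 1/270
  (X=0, Y=1, Z=0, U=0, W=0, V=0) weight 1/270
  … 55 more
Group by W:
  weight(W=0) = 1/8
  weight(W=1) = 5/12
Total weight = 1/8 + 5/12 = 13/24
P(W=0 | obs) = 1/8 / 13/24 = 3/13
P(W=1 | obs) = 5/12 / 13/24 = 10/13

P(W = 1 | obs) = 10/13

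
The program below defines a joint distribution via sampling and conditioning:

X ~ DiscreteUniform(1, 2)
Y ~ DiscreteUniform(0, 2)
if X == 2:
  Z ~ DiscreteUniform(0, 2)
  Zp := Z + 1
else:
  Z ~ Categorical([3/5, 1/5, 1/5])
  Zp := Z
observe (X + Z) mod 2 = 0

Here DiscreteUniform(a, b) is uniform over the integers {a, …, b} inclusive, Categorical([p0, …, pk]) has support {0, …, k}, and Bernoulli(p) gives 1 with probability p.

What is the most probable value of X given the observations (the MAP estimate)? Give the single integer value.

argmax_v P(X = v | obs) = 2

Enumerate traces; 9 have nonzero weight after conditioning:
  (X=1, Y=0, Z=1) weight 1/30
  (X=1, Y=1, Z=1) weight 1/30
  (X=1, Y=2, Z=1) weight 1/30
  (X=2, Y=0, Z=0) weight 1/18
  (X=2, Y=0, Z=2) weight 1/18
  (X=2, Y=1, Z=0) weight 1/18
  (X=2, Y=1, Z=2) weight 1/18
  (X=2, Y=2, Z=0) weight 1/18
  … 1 more
Group by X:
  weight(X=1) = 1/10
  weight(X=2) = 1/3
Total weight = 1/10 + 1/3 = 13/30
P(X=1 | obs) = 1/10 / 13/30 = 3/13
P(X=2 | obs) = 1/3 / 13/30 = 10/13
argmax = 2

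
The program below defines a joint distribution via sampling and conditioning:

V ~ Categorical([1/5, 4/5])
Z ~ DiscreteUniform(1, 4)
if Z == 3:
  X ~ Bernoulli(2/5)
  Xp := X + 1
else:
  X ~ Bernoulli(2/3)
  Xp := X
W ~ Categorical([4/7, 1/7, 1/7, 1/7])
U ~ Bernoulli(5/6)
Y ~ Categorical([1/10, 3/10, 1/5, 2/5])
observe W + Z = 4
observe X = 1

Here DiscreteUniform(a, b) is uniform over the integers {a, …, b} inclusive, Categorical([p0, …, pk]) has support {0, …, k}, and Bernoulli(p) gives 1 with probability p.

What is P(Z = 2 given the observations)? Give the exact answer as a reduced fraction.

P(Z = 2 | obs) = 5/33

Enumerate traces; 64 have nonzero weight after conditioning:
  (V=0, Z=1, X=1, W=3, U=0, Y=0) weight 1/12600
  (V=0, Z=1, X=1, W=3, U=0, Y=1) weight 1/4200
  (V=0, Z=1, X=1, W=3, U=0, Y=2) weight 1/6300
  (V=0, Z=1, X=1, W=3, U=0, Y=3) weight 1/3150
  (V=0, Z=1, X=1, W=3, U=1, Y=0) weight 1/2520
  (V=0, Z=1, X=1, W=3, U=1, Y=1) weight 1/840
  (V=0, Z=1, X=1, W=3, U=1, Y=2) weight 1/1260
  (V=0, Z=1, X=1, W=3, U=1, Y=3) weight 1/630
  (V=0, Z=2, X=1, W=2, U=0, Y=0) weight 1/12600
  (V=0, Z=3, X=1, W=1, U=0, Y=0) weight 1/21000
  … 54 more
Group by Z:
  weight(Z=1) = 1/42
  weight(Z=2) = 1/42
  weight(Z=3) = 1/70
  weight(Z=4) = 2/21
Total weight = 1/42 + 1/42 + 1/70 + 2/21 = 11/70
P(Z=1 | obs) = 1/42 / 11/70 = 5/33
P(Z=2 | obs) = 1/42 / 11/70 = 5/33
P(Z=3 | obs) = 1/70 / 11/70 = 1/11
P(Z=4 | obs) = 2/21 / 11/70 = 20/33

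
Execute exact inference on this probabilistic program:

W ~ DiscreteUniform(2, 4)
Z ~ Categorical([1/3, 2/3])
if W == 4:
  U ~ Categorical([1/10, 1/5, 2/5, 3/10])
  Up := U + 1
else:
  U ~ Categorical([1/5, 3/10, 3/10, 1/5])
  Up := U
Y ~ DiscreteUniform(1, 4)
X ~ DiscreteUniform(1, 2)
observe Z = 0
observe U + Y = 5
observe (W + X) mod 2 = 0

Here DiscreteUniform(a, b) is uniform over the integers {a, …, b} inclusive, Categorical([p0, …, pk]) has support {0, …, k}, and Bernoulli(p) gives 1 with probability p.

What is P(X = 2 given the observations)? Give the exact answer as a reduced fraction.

Enumerate traces; 9 have nonzero weight after conditioning:
  (W=2, Z=0, U=1, Y=4, X=2) weight 1/240
  (W=2, Z=0, U=2, Y=3, X=2) weight 1/240
  (W=2, Z=0, U=3, Y=2, X=2) weight 1/360
  (W=3, Z=0, U=1, Y=4, X=1) weight 1/240
  (W=3, Z=0, U=2, Y=3, X=1) weight 1/240
  (W=3, Z=0, U=3, Y=2, X=1) weight 1/360
  (W=4, Z=0, U=1, Y=4, X=2) weight 1/360
  (W=4, Z=0, U=2, Y=3, X=2) weight 1/180
  … 1 more
Group by X:
  weight(X=1) = 1/90
  weight(X=2) = 17/720
Total weight = 1/90 + 17/720 = 5/144
P(X=1 | obs) = 1/90 / 5/144 = 8/25
P(X=2 | obs) = 17/720 / 5/144 = 17/25

P(X = 2 | obs) = 17/25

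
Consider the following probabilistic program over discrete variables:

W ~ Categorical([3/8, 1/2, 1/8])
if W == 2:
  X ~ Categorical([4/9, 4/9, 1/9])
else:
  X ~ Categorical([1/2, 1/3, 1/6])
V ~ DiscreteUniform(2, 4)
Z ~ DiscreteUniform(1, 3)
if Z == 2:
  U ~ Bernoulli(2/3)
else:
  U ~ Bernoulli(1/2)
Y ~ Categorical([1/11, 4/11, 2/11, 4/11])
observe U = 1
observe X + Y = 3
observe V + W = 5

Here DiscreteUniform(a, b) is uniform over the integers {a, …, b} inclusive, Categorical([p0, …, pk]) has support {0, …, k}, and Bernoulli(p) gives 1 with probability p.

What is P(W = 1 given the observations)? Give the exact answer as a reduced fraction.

Enumerate traces; 18 have nonzero weight after conditioning:
  (W=1, X=0, V=4, Z=1, U=1, Y=3) weight 1/198
  (W=1, X=0, V=4, Z=2, U=1, Y=3) weight 2/297
  (W=1, X=0, V=4, Z=3, U=1, Y=3) weight 1/198
  (W=1, X=1, V=4, Z=1, U=1, Y=2) weight 1/594
  (W=1, X=1, V=4, Z=2, U=1, Y=2) weight 2/891
  (W=1, X=1, V=4, Z=3, U=1, Y=2) weight 1/594
  (W=1, X=2, V=4, Z=1, U=1, Y=1) weight 1/594
  (W=1, X=2, V=4, Z=2, U=1, Y=1) weight 2/891
  (W=2, X=0, V=3, Z=1, U=1, Y=3) weight 1/891
  … 9 more
Group by W:
  weight(W=1) = 25/891
  weight(W=2) = 35/5346
Total weight = 25/891 + 35/5346 = 185/5346
P(W=1 | obs) = 25/891 / 185/5346 = 30/37
P(W=2 | obs) = 35/5346 / 185/5346 = 7/37

P(W = 1 | obs) = 30/37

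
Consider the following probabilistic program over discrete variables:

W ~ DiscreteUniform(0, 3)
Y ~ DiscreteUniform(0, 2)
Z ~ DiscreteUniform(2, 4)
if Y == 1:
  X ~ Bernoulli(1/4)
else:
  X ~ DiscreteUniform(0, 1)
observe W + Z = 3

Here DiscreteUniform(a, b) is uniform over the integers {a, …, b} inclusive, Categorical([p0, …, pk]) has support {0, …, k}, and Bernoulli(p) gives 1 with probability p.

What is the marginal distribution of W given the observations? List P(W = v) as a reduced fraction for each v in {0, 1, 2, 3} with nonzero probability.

Enumerate traces; 12 have nonzero weight after conditioning:
  (W=0, Y=0, Z=3, X=0) weight 1/72
  (W=0, Y=0, Z=3, X=1) weight 1/72
  (W=0, Y=1, Z=3, X=0) weight 1/48
  (W=0, Y=1, Z=3, X=1) weight 1/144
  (W=0, Y=2, Z=3, X=0) weight 1/72
  (W=0, Y=2, Z=3, X=1) weight 1/72
  (W=1, Y=0, Z=2, X=0) weight 1/72
  (W=1, Y=0, Z=2, X=1) weight 1/72
  … 4 more
Group by W:
  weight(W=0) = 1/12
  weight(W=1) = 1/12
Total weight = 1/12 + 1/12 = 1/6
P(W=0 | obs) = 1/12 / 1/6 = 1/2
P(W=1 | obs) = 1/12 / 1/6 = 1/2

P(W=0) = 1/2, P(W=1) = 1/2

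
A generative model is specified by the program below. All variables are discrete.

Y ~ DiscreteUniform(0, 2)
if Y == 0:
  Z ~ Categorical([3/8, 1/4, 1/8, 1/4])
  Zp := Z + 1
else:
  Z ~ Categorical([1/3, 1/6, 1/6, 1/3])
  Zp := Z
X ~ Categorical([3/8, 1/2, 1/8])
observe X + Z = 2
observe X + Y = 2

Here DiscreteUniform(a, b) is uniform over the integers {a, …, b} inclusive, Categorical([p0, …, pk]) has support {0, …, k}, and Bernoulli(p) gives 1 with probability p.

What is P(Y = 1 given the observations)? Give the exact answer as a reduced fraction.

Enumerate traces; 3 have nonzero weight after conditioning:
  (Y=0, Z=0, X=2) weight 1/64
  (Y=1, Z=1, X=1) weight 1/36
  (Y=2, Z=2, X=0) weight 1/48
Group by Y:
  weight(Y=0) = 1/64
  weight(Y=1) = 1/36
  weight(Y=2) = 1/48
Total weight = 1/64 + 1/36 + 1/48 = 37/576
P(Y=0 | obs) = 1/64 / 37/576 = 9/37
P(Y=1 | obs) = 1/36 / 37/576 = 16/37
P(Y=2 | obs) = 1/48 / 37/576 = 12/37

P(Y = 1 | obs) = 16/37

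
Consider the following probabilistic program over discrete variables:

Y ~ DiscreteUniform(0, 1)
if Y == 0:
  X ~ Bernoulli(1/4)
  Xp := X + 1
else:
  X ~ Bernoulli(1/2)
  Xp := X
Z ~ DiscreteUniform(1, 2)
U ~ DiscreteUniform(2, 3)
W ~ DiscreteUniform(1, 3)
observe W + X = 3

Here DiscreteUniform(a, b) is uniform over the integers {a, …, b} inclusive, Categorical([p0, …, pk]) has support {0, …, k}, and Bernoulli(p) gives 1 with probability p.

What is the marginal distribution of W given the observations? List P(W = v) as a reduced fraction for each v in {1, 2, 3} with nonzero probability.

Enumerate traces; 16 have nonzero weight after conditioning:
  (Y=0, X=0, Z=1, U=2, W=3) weight 1/32
  (Y=0, X=0, Z=1, U=3, W=3) weight 1/32
  (Y=0, X=0, Z=2, U=2, W=3) weight 1/32
  (Y=0, X=0, Z=2, U=3, W=3) weight 1/32
  (Y=0, X=1, Z=1, U=2, W=2) weight 1/96
  (Y=0, X=1, Z=1, U=3, W=2) weight 1/96
  (Y=0, X=1, Z=2, U=2, W=2) weight 1/96
  (Y=0, X=1, Z=2, U=3, W=2) weight 1/96
  … 8 more
Group by W:
  weight(W=2) = 1/8
  weight(W=3) = 5/24
Total weight = 1/8 + 5/24 = 1/3
P(W=2 | obs) = 1/8 / 1/3 = 3/8
P(W=3 | obs) = 5/24 / 1/3 = 5/8

P(W=2) = 3/8, P(W=3) = 5/8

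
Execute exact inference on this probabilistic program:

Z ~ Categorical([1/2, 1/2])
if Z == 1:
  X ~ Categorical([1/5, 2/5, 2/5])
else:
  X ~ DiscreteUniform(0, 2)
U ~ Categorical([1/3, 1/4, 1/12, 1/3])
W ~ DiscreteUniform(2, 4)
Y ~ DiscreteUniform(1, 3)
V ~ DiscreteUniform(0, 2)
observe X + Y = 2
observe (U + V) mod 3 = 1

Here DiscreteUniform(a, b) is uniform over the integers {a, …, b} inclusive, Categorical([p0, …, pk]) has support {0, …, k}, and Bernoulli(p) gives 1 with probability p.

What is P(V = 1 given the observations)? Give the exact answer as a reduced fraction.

Enumerate traces; 48 have nonzero weight after conditioning:
  (Z=0, X=0, U=0, W=2, Y=2, V=1) weight 1/486
  (Z=0, X=0, U=0, W=3, Y=2, V=1) weight 1/486
  (Z=0, X=0, U=0, W=4, Y=2, V=1) weight 1/486
  (Z=0, X=0, U=1, W=2, Y=2, V=0) weight 1/648
  (Z=0, X=0, U=1, W=3, Y=2, V=0) weight 1/648
  (Z=0, X=0, U=1, W=4, Y=2, V=0) weight 1/648
  (Z=0, X=0, U=2, W=2, Y=2, V=2) weight 1/1944
  (Z=0, X=0, U=2, W=3, Y=2, V=2) weight 1/1944
  … 40 more
Group by V:
  weight(V=0) = 19/1080
  weight(V=1) = 19/405
  weight(V=2) = 19/3240
Total weight = 19/1080 + 19/405 + 19/3240 = 19/270
P(V=0 | obs) = 19/1080 / 19/270 = 1/4
P(V=1 | obs) = 19/405 / 19/270 = 2/3
P(V=2 | obs) = 19/3240 / 19/270 = 1/12

P(V = 1 | obs) = 2/3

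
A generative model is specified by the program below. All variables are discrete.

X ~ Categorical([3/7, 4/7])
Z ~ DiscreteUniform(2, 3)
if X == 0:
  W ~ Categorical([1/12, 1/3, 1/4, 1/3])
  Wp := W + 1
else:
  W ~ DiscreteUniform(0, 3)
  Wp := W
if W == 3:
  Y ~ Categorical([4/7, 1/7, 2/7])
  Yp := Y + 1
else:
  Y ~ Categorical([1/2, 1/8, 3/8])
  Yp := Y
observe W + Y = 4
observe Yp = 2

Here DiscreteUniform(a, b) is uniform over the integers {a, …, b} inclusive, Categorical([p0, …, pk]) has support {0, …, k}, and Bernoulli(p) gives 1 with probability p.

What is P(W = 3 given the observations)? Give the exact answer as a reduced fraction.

P(W = 3 | obs) = 64/211

Enumerate traces; 8 have nonzero weight after conditioning:
  (X=0, Z=2, W=2, Y=2) weight 9/448
  (X=0, Z=2, W=3, Y=1) weight 1/98
  (X=0, Z=3, W=2, Y=2) weight 9/448
  (X=0, Z=3, W=3, Y=1) weight 1/98
  (X=1, Z=2, W=2, Y=2) weight 3/112
  (X=1, Z=2, W=3, Y=1) weight 1/98
  (X=1, Z=3, W=2, Y=2) weight 3/112
  (X=1, Z=3, W=3, Y=1) weight 1/98
Group by W:
  weight(W=2) = 3/32
  weight(W=3) = 2/49
Total weight = 3/32 + 2/49 = 211/1568
P(W=2 | obs) = 3/32 / 211/1568 = 147/211
P(W=3 | obs) = 2/49 / 211/1568 = 64/211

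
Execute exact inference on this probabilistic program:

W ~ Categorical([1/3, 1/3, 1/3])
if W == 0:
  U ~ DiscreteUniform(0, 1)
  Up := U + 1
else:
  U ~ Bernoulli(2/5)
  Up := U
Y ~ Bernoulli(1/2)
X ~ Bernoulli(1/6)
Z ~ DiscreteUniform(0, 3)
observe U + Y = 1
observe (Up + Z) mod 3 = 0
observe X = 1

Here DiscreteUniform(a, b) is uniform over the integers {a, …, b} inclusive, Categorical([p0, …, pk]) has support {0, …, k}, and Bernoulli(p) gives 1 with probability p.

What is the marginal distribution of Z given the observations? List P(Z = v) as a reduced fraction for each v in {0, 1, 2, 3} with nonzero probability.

P(Z=0) = 2/7, P(Z=1) = 5/42, P(Z=2) = 13/42, P(Z=3) = 2/7

Enumerate traces; 8 have nonzero weight after conditioning:
  (W=0, U=0, Y=1, X=1, Z=2) weight 1/288
  (W=0, U=1, Y=0, X=1, Z=1) weight 1/288
  (W=1, U=0, Y=1, X=1, Z=0) weight 1/240
  (W=1, U=0, Y=1, X=1, Z=3) weight 1/240
  (W=1, U=1, Y=0, X=1, Z=2) weight 1/360
  (W=2, U=0, Y=1, X=1, Z=0) weight 1/240
  (W=2, U=0, Y=1, X=1, Z=3) weight 1/240
  (W=2, U=1, Y=0, X=1, Z=2) weight 1/360
Group by Z:
  weight(Z=0) = 1/120
  weight(Z=1) = 1/288
  weight(Z=2) = 13/1440
  weight(Z=3) = 1/120
Total weight = 1/120 + 1/288 + 13/1440 + 1/120 = 7/240
P(Z=0 | obs) = 1/120 / 7/240 = 2/7
P(Z=1 | obs) = 1/288 / 7/240 = 5/42
P(Z=2 | obs) = 13/1440 / 7/240 = 13/42
P(Z=3 | obs) = 1/120 / 7/240 = 2/7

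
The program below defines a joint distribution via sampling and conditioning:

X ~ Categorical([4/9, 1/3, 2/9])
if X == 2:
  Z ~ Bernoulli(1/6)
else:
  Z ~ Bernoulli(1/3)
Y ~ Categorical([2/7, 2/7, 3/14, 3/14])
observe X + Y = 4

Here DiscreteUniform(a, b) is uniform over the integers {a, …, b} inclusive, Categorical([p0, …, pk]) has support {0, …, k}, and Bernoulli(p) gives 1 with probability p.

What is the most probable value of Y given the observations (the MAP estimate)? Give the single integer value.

argmax_v P(Y = v | obs) = 3

Enumerate traces; 4 have nonzero weight after conditioning:
  (X=1, Z=0, Y=3) weight 1/21
  (X=1, Z=1, Y=3) weight 1/42
  (X=2, Z=0, Y=2) weight 5/126
  (X=2, Z=1, Y=2) weight 1/126
Group by Y:
  weight(Y=2) = 1/21
  weight(Y=3) = 1/14
Total weight = 1/21 + 1/14 = 5/42
P(Y=2 | obs) = 1/21 / 5/42 = 2/5
P(Y=3 | obs) = 1/14 / 5/42 = 3/5
argmax = 3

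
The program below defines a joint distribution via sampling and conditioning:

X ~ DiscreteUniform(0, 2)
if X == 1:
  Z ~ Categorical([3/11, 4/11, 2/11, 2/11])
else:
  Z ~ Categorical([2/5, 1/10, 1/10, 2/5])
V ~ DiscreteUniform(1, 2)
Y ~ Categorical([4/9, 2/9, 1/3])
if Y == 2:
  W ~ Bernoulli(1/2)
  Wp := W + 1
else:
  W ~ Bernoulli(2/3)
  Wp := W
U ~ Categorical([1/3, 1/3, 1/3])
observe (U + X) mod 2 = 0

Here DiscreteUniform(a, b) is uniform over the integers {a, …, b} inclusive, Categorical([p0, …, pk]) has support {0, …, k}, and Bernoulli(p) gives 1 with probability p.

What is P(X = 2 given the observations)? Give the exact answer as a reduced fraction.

Enumerate traces; 240 have nonzero weight after conditioning:
  (X=0, Z=0, V=1, Y=0, W=0, U=0) weight 4/1215
  (X=0, Z=0, V=1, Y=0, W=0, U=2) weight 4/1215
  (X=0, Z=0, V=1, Y=0, W=1, U=0) weight 8/1215
  (X=0, Z=0, V=1, Y=0, W=1, U=2) weight 8/1215
  (X=0, Z=0, V=1, Y=1, W=0, U=0) weight 2/1215
  (X=0, Z=0, V=1, Y=1, W=0, U=2) weight 2/1215
  (X=0, Z=0, V=1, Y=1, W=1, U=0) weight 4/1215
  (X=0, Z=0, V=1, Y=1, W=1, U=2) weight 4/1215
  (X=1, Z=0, V=1, Y=0, W=0, U=1) weight 2/891
  (X=2, Z=0, V=1, Y=0, W=0, U=0) weight 4/1215
  … 230 more
Group by X:
  weight(X=0) = 2/9
  weight(X=1) = 1/9
  weight(X=2) = 2/9
Total weight = 2/9 + 1/9 + 2/9 = 5/9
P(X=0 | obs) = 2/9 / 5/9 = 2/5
P(X=1 | obs) = 1/9 / 5/9 = 1/5
P(X=2 | obs) = 2/9 / 5/9 = 2/5

P(X = 2 | obs) = 2/5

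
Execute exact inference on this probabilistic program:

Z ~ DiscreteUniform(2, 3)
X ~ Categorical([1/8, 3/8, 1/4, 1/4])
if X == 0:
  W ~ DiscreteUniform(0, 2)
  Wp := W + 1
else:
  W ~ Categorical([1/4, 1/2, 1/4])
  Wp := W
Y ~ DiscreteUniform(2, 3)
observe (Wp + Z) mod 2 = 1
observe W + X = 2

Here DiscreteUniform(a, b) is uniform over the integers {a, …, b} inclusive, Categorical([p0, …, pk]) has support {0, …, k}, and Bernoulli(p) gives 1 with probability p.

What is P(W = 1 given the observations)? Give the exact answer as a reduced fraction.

P(W = 1 | obs) = 9/14

Enumerate traces; 6 have nonzero weight after conditioning:
  (Z=2, X=0, W=2, Y=2) weight 1/96
  (Z=2, X=0, W=2, Y=3) weight 1/96
  (Z=2, X=1, W=1, Y=2) weight 3/64
  (Z=2, X=1, W=1, Y=3) weight 3/64
  (Z=3, X=2, W=0, Y=2) weight 1/64
  (Z=3, X=2, W=0, Y=3) weight 1/64
Group by W:
  weight(W=0) = 1/32
  weight(W=1) = 3/32
  weight(W=2) = 1/48
Total weight = 1/32 + 3/32 + 1/48 = 7/48
P(W=0 | obs) = 1/32 / 7/48 = 3/14
P(W=1 | obs) = 3/32 / 7/48 = 9/14
P(W=2 | obs) = 1/48 / 7/48 = 1/7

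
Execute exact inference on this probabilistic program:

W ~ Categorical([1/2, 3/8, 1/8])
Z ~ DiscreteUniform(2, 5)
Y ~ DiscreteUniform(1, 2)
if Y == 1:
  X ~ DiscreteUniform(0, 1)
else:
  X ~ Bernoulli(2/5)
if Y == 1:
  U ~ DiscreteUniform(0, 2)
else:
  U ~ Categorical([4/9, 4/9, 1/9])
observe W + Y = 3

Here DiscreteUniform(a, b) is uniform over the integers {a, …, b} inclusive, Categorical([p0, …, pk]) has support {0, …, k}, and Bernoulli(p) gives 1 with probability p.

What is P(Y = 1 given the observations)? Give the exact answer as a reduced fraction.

P(Y = 1 | obs) = 1/4

Enumerate traces; 48 have nonzero weight after conditioning:
  (W=1, Z=2, Y=2, X=0, U=0) weight 1/80
  (W=1, Z=2, Y=2, X=0, U=1) weight 1/80
  (W=1, Z=2, Y=2, X=0, U=2) weight 1/320
  (W=1, Z=2, Y=2, X=1, U=0) weight 1/120
  (W=1, Z=2, Y=2, X=1, U=1) weight 1/120
  (W=1, Z=2, Y=2, X=1, U=2) weight 1/480
  (W=1, Z=3, Y=2, X=0, U=0) weight 1/80
  (W=1, Z=3, Y=2, X=0, U=1) weight 1/80
  (W=2, Z=2, Y=1, X=0, U=0) weight 1/384
  … 39 more
Group by Y:
  weight(Y=1) = 1/16
  weight(Y=2) = 3/16
Total weight = 1/16 + 3/16 = 1/4
P(Y=1 | obs) = 1/16 / 1/4 = 1/4
P(Y=2 | obs) = 3/16 / 1/4 = 3/4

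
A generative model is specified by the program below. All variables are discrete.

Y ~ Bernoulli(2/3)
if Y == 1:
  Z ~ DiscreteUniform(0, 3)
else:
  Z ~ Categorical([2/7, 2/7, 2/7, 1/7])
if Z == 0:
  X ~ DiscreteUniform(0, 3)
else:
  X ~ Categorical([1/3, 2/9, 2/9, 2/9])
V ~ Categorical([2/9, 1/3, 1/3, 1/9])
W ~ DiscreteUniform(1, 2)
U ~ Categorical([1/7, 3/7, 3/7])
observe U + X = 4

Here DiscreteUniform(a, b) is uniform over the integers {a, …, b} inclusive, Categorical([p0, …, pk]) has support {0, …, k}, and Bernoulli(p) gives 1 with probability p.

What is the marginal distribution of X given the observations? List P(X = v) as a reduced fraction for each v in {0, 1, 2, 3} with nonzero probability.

Enumerate traces; 128 have nonzero weight after conditioning:
  (Y=0, Z=0, X=2, V=0, W=1, U=2) weight 1/882
  (Y=0, Z=0, X=2, V=0, W=2, U=2) weight 1/882
  (Y=0, Z=0, X=2, V=1, W=1, U=2) weight 1/588
  (Y=0, Z=0, X=2, V=1, W=2, U=2) weight 1/588
  (Y=0, Z=0, X=2, V=2, W=1, U=2) weight 1/588
  (Y=0, Z=0, X=2, V=2, W=2, U=2) weight 1/588
  (Y=0, Z=0, X=2, V=3, W=1, U=2) weight 1/1764
  (Y=0, Z=0, X=2, V=3, W=2, U=2) weight 1/1764
  (Y=0, Z=0, X=3, V=0, W=1, U=1) weight 1/882
  … 119 more
Group by X:
  weight(X=2) = 347/3528
  weight(X=3) = 347/3528
Total weight = 347/3528 + 347/3528 = 347/1764
P(X=2 | obs) = 347/3528 / 347/1764 = 1/2
P(X=3 | obs) = 347/3528 / 347/1764 = 1/2

P(X=2) = 1/2, P(X=3) = 1/2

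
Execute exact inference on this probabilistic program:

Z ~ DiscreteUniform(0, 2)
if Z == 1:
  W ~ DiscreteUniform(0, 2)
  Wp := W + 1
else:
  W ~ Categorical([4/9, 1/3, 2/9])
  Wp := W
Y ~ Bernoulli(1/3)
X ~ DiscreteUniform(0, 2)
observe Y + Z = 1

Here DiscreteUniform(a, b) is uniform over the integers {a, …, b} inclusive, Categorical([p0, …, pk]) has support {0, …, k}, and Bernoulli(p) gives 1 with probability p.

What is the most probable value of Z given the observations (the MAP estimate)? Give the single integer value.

Enumerate traces; 18 have nonzero weight after conditioning:
  (Z=0, W=0, Y=1, X=0) weight 4/243
  (Z=0, W=0, Y=1, X=1) weight 4/243
  (Z=0, W=0, Y=1, X=2) weight 4/243
  (Z=0, W=1, Y=1, X=0) weight 1/81
  (Z=0, W=1, Y=1, X=1) weight 1/81
  (Z=0, W=1, Y=1, X=2) weight 1/81
  (Z=0, W=2, Y=1, X=0) weight 2/243
  (Z=0, W=2, Y=1, X=1) weight 2/243
  (Z=1, W=0, Y=0, X=0) weight 2/81
  … 9 more
Group by Z:
  weight(Z=0) = 1/9
  weight(Z=1) = 2/9
Total weight = 1/9 + 2/9 = 1/3
P(Z=0 | obs) = 1/9 / 1/3 = 1/3
P(Z=1 | obs) = 2/9 / 1/3 = 2/3
argmax = 1

argmax_v P(Z = v | obs) = 1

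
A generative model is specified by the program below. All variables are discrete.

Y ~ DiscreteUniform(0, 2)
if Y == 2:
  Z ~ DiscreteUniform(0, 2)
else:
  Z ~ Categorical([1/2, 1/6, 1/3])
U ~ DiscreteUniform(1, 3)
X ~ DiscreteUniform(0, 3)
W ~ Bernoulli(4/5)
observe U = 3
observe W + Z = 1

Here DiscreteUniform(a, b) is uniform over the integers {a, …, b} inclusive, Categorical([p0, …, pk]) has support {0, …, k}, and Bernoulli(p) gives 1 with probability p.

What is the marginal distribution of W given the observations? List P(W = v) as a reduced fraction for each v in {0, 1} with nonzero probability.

Enumerate traces; 24 have nonzero weight after conditioning:
  (Y=0, Z=0, U=3, X=0, W=1) weight 1/90
  (Y=0, Z=0, U=3, X=1, W=1) weight 1/90
  (Y=0, Z=0, U=3, X=2, W=1) weight 1/90
  (Y=0, Z=0, U=3, X=3, W=1) weight 1/90
  (Y=0, Z=1, U=3, X=0, W=0) weight 1/1080
  (Y=0, Z=1, U=3, X=1, W=0) weight 1/1080
  (Y=0, Z=1, U=3, X=2, W=0) weight 1/1080
  (Y=0, Z=1, U=3, X=3, W=0) weight 1/1080
  … 16 more
Group by W:
  weight(W=0) = 2/135
  weight(W=1) = 16/135
Total weight = 2/135 + 16/135 = 2/15
P(W=0 | obs) = 2/135 / 2/15 = 1/9
P(W=1 | obs) = 16/135 / 2/15 = 8/9

P(W=0) = 1/9, P(W=1) = 8/9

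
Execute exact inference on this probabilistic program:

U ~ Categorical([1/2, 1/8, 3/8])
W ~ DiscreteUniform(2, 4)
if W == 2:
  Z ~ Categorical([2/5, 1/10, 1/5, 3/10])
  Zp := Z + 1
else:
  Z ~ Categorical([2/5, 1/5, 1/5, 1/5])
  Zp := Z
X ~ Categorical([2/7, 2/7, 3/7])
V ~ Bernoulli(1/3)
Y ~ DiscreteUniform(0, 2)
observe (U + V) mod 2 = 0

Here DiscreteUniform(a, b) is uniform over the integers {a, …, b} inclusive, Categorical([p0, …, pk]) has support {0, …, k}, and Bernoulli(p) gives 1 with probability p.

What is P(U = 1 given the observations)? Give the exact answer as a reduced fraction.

P(U = 1 | obs) = 1/15

Enumerate traces; 324 have nonzero weight after conditioning:
  (U=0, W=2, Z=0, X=0, V=0, Y=0) weight 4/945
  (U=0, W=2, Z=0, X=0, V=0, Y=1) weight 4/945
  (U=0, W=2, Z=0, X=0, V=0, Y=2) weight 4/945
  (U=0, W=2, Z=0, X=1, V=0, Y=0) weight 4/945
  (U=0, W=2, Z=0, X=1, V=0, Y=1) weight 4/945
  (U=0, W=2, Z=0, X=1, V=0, Y=2) weight 4/945
  (U=0, W=2, Z=0, X=2, V=0, Y=0) weight 2/315
  (U=0, W=2, Z=0, X=2, V=0, Y=1) weight 2/315
  (U=1, W=2, Z=0, X=0, V=1, Y=0) weight 1/1890
  (U=2, W=2, Z=0, X=0, V=0, Y=0) weight 1/315
  … 314 more
Group by U:
  weight(U=0) = 1/3
  weight(U=1) = 1/24
  weight(U=2) = 1/4
Total weight = 1/3 + 1/24 + 1/4 = 5/8
P(U=0 | obs) = 1/3 / 5/8 = 8/15
P(U=1 | obs) = 1/24 / 5/8 = 1/15
P(U=2 | obs) = 1/4 / 5/8 = 2/5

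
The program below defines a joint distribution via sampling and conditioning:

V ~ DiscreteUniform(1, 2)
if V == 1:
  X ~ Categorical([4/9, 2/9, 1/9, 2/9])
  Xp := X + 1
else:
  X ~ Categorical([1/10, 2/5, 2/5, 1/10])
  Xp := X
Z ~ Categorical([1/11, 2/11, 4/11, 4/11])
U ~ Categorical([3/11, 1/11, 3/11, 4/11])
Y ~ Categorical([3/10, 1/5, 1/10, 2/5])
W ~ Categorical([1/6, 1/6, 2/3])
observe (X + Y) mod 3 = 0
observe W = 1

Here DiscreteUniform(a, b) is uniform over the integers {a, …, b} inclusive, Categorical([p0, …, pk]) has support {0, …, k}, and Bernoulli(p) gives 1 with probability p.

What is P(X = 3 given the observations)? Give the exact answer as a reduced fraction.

Enumerate traces; 192 have nonzero weight after conditioning:
  (V=1, X=0, Z=0, U=0, Y=0, W=1) weight 1/3630
  (V=1, X=0, Z=0, U=0, Y=3, W=1) weight 2/5445
  (V=1, X=0, Z=0, U=1, Y=0, W=1) weight 1/10890
  (V=1, X=0, Z=0, U=1, Y=3, W=1) weight 2/16335
  (V=1, X=0, Z=0, U=2, Y=0, W=1) weight 1/3630
  (V=1, X=0, Z=0, U=2, Y=3, W=1) weight 2/5445
  (V=1, X=0, Z=0, U=3, Y=0, W=1) weight 2/5445
  (V=1, X=0, Z=0, U=3, Y=3, W=1) weight 8/16335
  (V=1, X=1, Z=0, U=0, Y=2, W=1) weight 1/21780
  (V=1, X=2, Z=0, U=0, Y=1, W=1) weight 1/21780
  … 182 more
Group by X:
  weight(X=0) = 343/10800
  weight(X=1) = 7/1350
  weight(X=2) = 23/2700
  weight(X=3) = 203/10800
Total weight = 343/10800 + 7/1350 + 23/2700 + 203/10800 = 347/5400
P(X=0 | obs) = 343/10800 / 347/5400 = 343/694
P(X=1 | obs) = 7/1350 / 347/5400 = 28/347
P(X=2 | obs) = 23/2700 / 347/5400 = 46/347
P(X=3 | obs) = 203/10800 / 347/5400 = 203/694

P(X = 3 | obs) = 203/694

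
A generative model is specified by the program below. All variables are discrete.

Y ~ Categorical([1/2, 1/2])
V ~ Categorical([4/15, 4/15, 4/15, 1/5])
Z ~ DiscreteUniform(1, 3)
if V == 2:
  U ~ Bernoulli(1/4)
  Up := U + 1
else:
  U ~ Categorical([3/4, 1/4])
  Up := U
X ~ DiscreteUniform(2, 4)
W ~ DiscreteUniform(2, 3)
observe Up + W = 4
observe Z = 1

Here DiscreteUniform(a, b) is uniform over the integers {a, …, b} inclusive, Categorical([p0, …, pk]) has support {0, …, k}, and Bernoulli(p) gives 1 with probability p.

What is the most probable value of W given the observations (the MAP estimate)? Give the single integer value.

argmax_v P(W = v | obs) = 3

Enumerate traces; 30 have nonzero weight after conditioning:
  (Y=0, V=0, Z=1, U=1, X=2, W=3) weight 1/540
  (Y=0, V=0, Z=1, U=1, X=3, W=3) weight 1/540
  (Y=0, V=0, Z=1, U=1, X=4, W=3) weight 1/540
  (Y=0, V=1, Z=1, U=1, X=2, W=3) weight 1/540
  (Y=0, V=1, Z=1, U=1, X=3, W=3) weight 1/540
  (Y=0, V=1, Z=1, U=1, X=4, W=3) weight 1/540
  (Y=0, V=2, Z=1, U=0, X=2, W=3) weight 1/180
  (Y=0, V=2, Z=1, U=0, X=3, W=3) weight 1/180
  (Y=0, V=2, Z=1, U=1, X=2, W=2) weight 1/540
  … 21 more
Group by W:
  weight(W=2) = 1/90
  weight(W=3) = 23/360
Total weight = 1/90 + 23/360 = 3/40
P(W=2 | obs) = 1/90 / 3/40 = 4/27
P(W=3 | obs) = 23/360 / 3/40 = 23/27
argmax = 3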